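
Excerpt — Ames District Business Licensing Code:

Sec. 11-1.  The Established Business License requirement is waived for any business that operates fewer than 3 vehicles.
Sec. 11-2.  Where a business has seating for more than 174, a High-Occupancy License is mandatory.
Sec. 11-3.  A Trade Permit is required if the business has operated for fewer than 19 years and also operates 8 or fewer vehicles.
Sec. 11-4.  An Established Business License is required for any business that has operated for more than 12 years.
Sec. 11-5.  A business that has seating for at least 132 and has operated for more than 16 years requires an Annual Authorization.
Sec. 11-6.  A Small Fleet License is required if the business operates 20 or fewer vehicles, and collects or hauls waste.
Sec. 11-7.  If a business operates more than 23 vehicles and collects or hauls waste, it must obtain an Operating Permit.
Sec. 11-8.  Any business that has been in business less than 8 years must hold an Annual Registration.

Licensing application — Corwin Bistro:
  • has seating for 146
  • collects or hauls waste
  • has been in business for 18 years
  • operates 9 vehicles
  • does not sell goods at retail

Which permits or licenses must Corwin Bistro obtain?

Annual Authorization, Established Business License, Small Fleet License

Sec. 11-1. vehicles 9 ≥ 3 → Established Business License exemption does not apply.
Sec. 11-2. seating 146 ≤ 174 → High-Occupancy License not required.
Sec. 11-3. years in business 18 < 19; vehicles 9 > 8 → Trade Permit not required.
Sec. 11-4. years in business 18 > 12 → Established Business License required.
Sec. 11-5. seating 146 ≥ 132; years in business 18 > 16 → Annual Authorization required.
Sec. 11-6. vehicles 9 ≤ 20; collects or hauls waste → Small Fleet License required.
Sec. 11-7. vehicles 9 ≤ 23; collects or hauls waste → Operating Permit not required.
Sec. 11-8. years in business 18 ≥ 8 → Annual Registration not required.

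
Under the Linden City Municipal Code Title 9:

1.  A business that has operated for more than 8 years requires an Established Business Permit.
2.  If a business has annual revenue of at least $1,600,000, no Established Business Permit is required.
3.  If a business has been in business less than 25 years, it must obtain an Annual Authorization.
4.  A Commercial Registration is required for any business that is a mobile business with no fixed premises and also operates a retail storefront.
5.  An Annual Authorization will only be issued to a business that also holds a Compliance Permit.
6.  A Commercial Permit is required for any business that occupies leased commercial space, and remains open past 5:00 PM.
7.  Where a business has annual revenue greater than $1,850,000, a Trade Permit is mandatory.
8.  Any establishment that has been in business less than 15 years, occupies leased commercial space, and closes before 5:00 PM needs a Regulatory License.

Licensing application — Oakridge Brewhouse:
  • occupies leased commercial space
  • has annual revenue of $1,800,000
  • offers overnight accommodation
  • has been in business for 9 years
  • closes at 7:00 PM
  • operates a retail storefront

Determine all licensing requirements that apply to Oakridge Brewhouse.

1. years in business 9 > 8 → Established Business Permit required.
2. revenue $1,800,000 ≥ $1,600,000 → exempt from Established Business Permit.
3. years in business 9 < 25 → Annual Authorization required.
4. occupies leased commercial space (not: is a mobile business with no fixed premises); operates a retail storefront → Commercial Registration not required.
5. Annual Authorization is required → Compliance Permit also required.
6. occupies leased commercial space; closes 7:00 PM, after 5:00 PM → Commercial Permit required.
7. revenue $1,800,000 ≤ $1,850,000 → Trade Permit not required.
8. years in business 9 < 15; occupies leased commercial space; closes 7:00 PM, after 5:00 PM → Regulatory License not required.

Annual Authorization, Commercial Permit, Compliance Permit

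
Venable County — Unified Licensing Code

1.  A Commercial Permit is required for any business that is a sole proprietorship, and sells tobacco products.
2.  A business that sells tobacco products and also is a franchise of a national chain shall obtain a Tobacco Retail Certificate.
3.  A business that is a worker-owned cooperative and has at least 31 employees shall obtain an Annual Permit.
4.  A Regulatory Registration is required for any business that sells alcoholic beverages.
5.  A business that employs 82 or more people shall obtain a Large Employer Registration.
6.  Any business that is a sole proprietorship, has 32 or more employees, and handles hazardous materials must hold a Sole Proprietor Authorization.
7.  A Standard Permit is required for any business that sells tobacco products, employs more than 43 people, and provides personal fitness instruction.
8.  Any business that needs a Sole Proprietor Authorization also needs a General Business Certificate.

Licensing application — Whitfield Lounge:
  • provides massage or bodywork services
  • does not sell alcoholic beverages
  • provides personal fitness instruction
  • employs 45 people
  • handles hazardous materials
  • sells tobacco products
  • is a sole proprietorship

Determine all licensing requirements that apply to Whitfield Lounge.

Commercial Permit, General Business Certificate, Sole Proprietor Authorization, Standard Permit

1. is a sole proprietorship; sells tobacco products → Commercial Permit required.
2. sells tobacco products; is a sole proprietorship (not: is a franchise of a national chain) → Tobacco Retail Certificate not required.
3. is a sole proprietorship (not: is a worker-owned cooperative); employees 45 ≥ 31 → Annual Permit not required.
4. does not sell alcoholic beverages → Regulatory Registration not required.
5. employees 45 < 82 → Large Employer Registration not required.
6. is a sole proprietorship; employees 45 ≥ 32; handles hazardous materials → Sole Proprietor Authorization required.
7. sells tobacco products; employees 45 > 43; provides personal fitness instruction → Standard Permit required.
8. Sole Proprietor Authorization is required → General Business Certificate also required.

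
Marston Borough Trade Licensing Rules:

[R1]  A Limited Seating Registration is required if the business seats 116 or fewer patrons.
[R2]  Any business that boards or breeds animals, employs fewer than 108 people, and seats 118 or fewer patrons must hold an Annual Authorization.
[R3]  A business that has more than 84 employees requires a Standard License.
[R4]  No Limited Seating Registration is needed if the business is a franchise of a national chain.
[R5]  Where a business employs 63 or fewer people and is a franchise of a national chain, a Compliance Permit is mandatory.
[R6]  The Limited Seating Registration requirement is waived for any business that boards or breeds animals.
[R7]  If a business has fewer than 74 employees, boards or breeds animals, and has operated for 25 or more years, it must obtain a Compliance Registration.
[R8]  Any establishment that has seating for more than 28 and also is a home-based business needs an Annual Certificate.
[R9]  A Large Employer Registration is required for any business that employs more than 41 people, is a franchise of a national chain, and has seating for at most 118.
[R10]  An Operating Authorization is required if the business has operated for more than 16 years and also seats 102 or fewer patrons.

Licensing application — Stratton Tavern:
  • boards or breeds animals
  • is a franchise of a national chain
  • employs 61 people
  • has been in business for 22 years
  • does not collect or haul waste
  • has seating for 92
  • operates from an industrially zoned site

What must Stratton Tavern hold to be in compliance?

[R1] seating 92 ≤ 116 → Limited Seating Registration required.
[R2] boards or breeds animals; employees 61 < 108; seating 92 ≤ 118 → Annual Authorization required.
[R3] employees 61 ≤ 84 → Standard License not required.
[R4] is a franchise of a national chain → exempt from Limited Seating Registration.
[R5] employees 61 ≤ 63; is a franchise of a national chain → Compliance Permit required.
[R6] boards or breeds animals → exempt from Limited Seating Registration.
[R7] employees 61 < 74; boards or breeds animals; years in business 22 < 25 → Compliance Registration not required.
[R8] seating 92 > 28; operates from an industrially zoned site (not: is a home-based business) → Annual Certificate not required.
[R9] employees 61 > 41; is a franchise of a national chain; seating 92 ≤ 118 → Large Employer Registration required.
[R10] years in business 22 > 16; seating 92 ≤ 102 → Operating Authorization required.

Annual Authorization, Compliance Permit, Large Employer Registration, Operating Authorization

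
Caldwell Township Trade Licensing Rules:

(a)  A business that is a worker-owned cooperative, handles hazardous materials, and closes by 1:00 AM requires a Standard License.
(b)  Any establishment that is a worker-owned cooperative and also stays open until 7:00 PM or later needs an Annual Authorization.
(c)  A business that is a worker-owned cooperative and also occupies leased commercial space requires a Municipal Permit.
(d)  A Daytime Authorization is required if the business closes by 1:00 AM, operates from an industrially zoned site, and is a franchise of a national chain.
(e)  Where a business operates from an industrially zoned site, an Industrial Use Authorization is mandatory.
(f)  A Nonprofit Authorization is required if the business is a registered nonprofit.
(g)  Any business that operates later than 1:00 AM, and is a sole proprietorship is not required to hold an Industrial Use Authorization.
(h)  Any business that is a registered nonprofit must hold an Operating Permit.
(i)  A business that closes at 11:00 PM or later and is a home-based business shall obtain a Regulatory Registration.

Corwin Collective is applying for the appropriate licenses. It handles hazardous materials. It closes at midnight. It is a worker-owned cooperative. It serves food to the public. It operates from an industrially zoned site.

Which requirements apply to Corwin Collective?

(a) is a worker-owned cooperative; handles hazardous materials; closes midnight, at/before 1:00 AM → Standard License required.
(b) is a worker-owned cooperative; closes midnight, after 7:00 PM → Annual Authorization required.
(c) is a worker-owned cooperative; operates from an industrially zoned site (not: occupies leased commercial space) → Municipal Permit not required.
(d) closes midnight, at/before 1:00 AM; operates from an industrially zoned site; is a worker-owned cooperative (not: is a franchise of a national chain) → Daytime Authorization not required.
(e) operates from an industrially zoned site → Industrial Use Authorization required.
(f) is a worker-owned cooperative (not: is a registered nonprofit) → Nonprofit Authorization not required.
(g) closes midnight, at/before 1:00 AM; is a worker-owned cooperative (not: is a sole proprietorship) → Industrial Use Authorization exemption does not apply.
(h) is a worker-owned cooperative (not: is a registered nonprofit) → Operating Permit not required.
(i) closes midnight, after 11:00 PM; operates from an industrially zoned site (not: is a home-based business) → Regulatory Registration not required.

Annual Authorization, Industrial Use Authorization, Standard License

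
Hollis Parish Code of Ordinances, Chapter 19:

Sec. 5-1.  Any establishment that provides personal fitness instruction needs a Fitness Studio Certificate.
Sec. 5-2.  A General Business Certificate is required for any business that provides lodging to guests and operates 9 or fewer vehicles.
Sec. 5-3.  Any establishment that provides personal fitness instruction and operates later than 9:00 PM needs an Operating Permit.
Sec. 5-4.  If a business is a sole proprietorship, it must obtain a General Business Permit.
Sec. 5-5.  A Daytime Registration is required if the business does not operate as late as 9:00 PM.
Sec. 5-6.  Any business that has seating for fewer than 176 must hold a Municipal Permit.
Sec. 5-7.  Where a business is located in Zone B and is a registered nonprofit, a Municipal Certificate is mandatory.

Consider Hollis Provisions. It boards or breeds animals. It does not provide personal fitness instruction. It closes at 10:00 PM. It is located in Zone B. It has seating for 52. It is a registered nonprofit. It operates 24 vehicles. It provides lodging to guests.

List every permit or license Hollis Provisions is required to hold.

Municipal Certificate, Municipal Permit

Sec. 5-1. does not provide personal fitness instruction → Fitness Studio Certificate not required.
Sec. 5-2. provides lodging to guests; vehicles 24 > 9 → General Business Certificate not required.
Sec. 5-3. does not provide personal fitness instruction; closes 10:00 PM, after 9:00 PM → Operating Permit not required.
Sec. 5-4. is a registered nonprofit (not: is a sole proprietorship) → General Business Permit not required.
Sec. 5-5. closes 10:00 PM, after 9:00 PM → Daytime Registration not required.
Sec. 5-6. seating 52 < 176 → Municipal Permit required.
Sec. 5-7. is located in Zone B; is a registered nonprofit → Municipal Certificate required.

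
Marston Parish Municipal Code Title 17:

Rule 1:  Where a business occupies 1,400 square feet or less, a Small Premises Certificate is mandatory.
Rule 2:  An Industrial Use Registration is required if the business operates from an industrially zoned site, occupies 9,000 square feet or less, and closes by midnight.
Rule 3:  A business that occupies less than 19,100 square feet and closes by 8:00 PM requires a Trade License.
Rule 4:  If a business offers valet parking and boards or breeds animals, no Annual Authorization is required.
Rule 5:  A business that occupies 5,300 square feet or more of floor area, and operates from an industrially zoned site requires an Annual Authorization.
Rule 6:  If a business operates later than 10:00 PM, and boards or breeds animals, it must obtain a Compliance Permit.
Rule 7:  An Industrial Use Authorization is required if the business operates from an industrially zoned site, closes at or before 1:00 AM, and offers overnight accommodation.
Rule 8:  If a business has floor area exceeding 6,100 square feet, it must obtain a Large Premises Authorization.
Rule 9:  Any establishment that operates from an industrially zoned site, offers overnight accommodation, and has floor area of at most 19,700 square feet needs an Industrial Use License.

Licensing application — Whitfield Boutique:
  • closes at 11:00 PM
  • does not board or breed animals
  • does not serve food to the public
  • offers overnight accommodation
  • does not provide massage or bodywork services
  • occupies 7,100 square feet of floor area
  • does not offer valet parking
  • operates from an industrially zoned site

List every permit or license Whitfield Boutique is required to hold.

Annual Authorization, Industrial Use Authorization, Industrial Use License, Industrial Use Registration, Large Premises Authorization

Rule 1: floor area 7,100 square feet > 1,400 square feet → Small Premises Certificate not required.
Rule 2: operates from an industrially zoned site; floor area 7,100 square feet ≤ 9,000 square feet; closes 11:00 PM, at/before midnight → Industrial Use Registration required.
Rule 3: floor area 7,100 square feet < 19,100 square feet; closes 11:00 PM, after 8:00 PM → Trade License not required.
Rule 4: does not offer valet parking; does not board or breed animals → Annual Authorization exemption does not apply.
Rule 5: floor area 7,100 square feet ≥ 5,300 square feet; operates from an industrially zoned site → Annual Authorization required.
Rule 6: closes 11:00 PM, after 10:00 PM; does not board or breed animals → Compliance Permit not required.
Rule 7: operates from an industrially zoned site; closes 11:00 PM, at/before 1:00 AM; offers overnight accommodation → Industrial Use Authorization required.
Rule 8: floor area 7,100 square feet > 6,100 square feet → Large Premises Authorization required.
Rule 9: operates from an industrially zoned site; offers overnight accommodation; floor area 7,100 square feet ≤ 19,700 square feet → Industrial Use License required.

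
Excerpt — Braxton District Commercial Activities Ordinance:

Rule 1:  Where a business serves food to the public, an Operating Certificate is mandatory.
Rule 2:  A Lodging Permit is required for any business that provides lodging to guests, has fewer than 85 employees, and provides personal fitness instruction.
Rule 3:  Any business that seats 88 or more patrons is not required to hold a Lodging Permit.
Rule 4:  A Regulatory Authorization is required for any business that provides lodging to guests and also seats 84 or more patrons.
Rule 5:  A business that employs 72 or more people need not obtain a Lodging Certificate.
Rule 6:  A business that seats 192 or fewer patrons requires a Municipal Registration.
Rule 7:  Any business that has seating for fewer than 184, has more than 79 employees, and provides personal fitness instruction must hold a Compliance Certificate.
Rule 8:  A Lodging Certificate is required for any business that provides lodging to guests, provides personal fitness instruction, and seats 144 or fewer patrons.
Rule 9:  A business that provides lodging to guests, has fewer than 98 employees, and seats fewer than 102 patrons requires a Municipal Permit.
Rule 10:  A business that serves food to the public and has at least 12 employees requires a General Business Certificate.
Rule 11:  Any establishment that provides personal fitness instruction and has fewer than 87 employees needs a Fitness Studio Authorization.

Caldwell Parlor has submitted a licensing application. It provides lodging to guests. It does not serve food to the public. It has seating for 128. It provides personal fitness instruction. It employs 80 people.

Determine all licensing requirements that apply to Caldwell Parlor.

Compliance Certificate, Fitness Studio Authorization, Municipal Registration, Regulatory Authorization

Rule 1: does not serve food to the public → Operating Certificate not required.
Rule 2: provides lodging to guests; employees 80 < 85; provides personal fitness instruction → Lodging Permit required.
Rule 3: seating 128 ≥ 88 → exempt from Lodging Permit.
Rule 4: provides lodging to guests; seating 128 ≥ 84 → Regulatory Authorization required.
Rule 5: employees 80 ≥ 72 → exempt from Lodging Certificate.
Rule 6: seating 128 ≤ 192 → Municipal Registration required.
Rule 7: seating 128 < 184; employees 80 > 79; provides personal fitness instruction → Compliance Certificate required.
Rule 8: provides lodging to guests; provides personal fitness instruction; seating 128 ≤ 144 → Lodging Certificate required.
Rule 9: provides lodging to guests; employees 80 < 98; seating 128 ≥ 102 → Municipal Permit not required.
Rule 10: does not serve food to the public; employees 80 ≥ 12 → General Business Certificate not required.
Rule 11: provides personal fitness instruction; employees 80 < 87 → Fitness Studio Authorization required.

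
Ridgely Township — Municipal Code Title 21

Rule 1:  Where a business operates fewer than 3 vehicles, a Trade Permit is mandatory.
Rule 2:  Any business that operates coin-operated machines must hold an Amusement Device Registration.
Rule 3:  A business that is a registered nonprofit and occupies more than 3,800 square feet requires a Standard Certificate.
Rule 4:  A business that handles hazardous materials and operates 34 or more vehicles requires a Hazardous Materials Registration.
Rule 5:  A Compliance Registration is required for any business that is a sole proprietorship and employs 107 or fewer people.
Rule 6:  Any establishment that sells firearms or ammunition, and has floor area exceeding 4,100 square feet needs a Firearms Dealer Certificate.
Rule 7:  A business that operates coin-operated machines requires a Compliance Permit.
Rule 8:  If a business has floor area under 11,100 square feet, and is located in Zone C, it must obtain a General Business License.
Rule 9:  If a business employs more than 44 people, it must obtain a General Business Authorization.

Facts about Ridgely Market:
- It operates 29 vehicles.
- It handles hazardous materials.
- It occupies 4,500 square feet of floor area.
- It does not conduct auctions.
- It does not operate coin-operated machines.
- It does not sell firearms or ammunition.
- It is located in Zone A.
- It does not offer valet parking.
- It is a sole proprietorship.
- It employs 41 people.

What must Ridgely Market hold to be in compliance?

Rule 1: vehicles 29 ≥ 3 → Trade Permit not required.
Rule 2: does not operate coin-operated machines → Amusement Device Registration not required.
Rule 3: is a sole proprietorship (not: is a registered nonprofit); floor area 4,500 square feet > 3,800 square feet → Standard Certificate not required.
Rule 4: handles hazardous materials; vehicles 29 < 34 → Hazardous Materials Registration not required.
Rule 5: is a sole proprietorship; employees 41 ≤ 107 → Compliance Registration required.
Rule 6: does not sell firearms or ammunition; floor area 4,500 square feet > 4,100 square feet → Firearms Dealer Certificate not required.
Rule 7: does not operate coin-operated machines → Compliance Permit not required.
Rule 8: floor area 4,500 square feet < 11,100 square feet; is located in Zone A (not: is located in Zone C) → General Business License not required.
Rule 9: employees 41 ≤ 44 → General Business Authorization not required.

Compliance Registration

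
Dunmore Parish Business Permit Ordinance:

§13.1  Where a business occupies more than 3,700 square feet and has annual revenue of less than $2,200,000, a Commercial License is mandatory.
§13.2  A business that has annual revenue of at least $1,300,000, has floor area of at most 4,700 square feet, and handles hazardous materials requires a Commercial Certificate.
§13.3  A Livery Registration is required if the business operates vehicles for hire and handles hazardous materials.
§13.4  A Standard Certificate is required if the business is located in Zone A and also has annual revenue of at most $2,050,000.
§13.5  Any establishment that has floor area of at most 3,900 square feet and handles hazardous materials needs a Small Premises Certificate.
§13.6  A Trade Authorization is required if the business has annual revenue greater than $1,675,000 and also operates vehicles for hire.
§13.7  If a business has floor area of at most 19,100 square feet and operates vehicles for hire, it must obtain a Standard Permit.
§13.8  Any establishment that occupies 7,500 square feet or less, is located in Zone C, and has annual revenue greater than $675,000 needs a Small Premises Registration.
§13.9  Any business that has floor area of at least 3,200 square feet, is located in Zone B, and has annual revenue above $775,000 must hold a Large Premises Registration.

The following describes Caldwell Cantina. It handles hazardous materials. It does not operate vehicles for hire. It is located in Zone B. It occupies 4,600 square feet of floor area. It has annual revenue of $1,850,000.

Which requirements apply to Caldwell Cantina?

Commercial Certificate, Commercial License, Large Premises Registration

§13.1 floor area 4,600 square feet > 3,700 square feet; revenue $1,850,000 < $2,200,000 → Commercial License required.
§13.2 revenue $1,850,000 ≥ $1,300,000; floor area 4,600 square feet ≤ 4,700 square feet; handles hazardous materials → Commercial Certificate required.
§13.3 does not operate vehicles for hire; handles hazardous materials → Livery Registration not required.
§13.4 is located in Zone B (not: is located in Zone A); revenue $1,850,000 ≤ $2,050,000 → Standard Certificate not required.
§13.5 floor area 4,600 square feet > 3,900 square feet; handles hazardous materials → Small Premises Certificate not required.
§13.6 revenue $1,850,000 > $1,675,000; does not operate vehicles for hire → Trade Authorization not required.
§13.7 floor area 4,600 square feet ≤ 19,100 square feet; does not operate vehicles for hire → Standard Permit not required.
§13.8 floor area 4,600 square feet ≤ 7,500 square feet; is located in Zone B (not: is located in Zone C); revenue $1,850,000 > $675,000 → Small Premises Registration not required.
§13.9 floor area 4,600 square feet ≥ 3,200 square feet; is located in Zone B; revenue $1,850,000 > $775,000 → Large Premises Registration required.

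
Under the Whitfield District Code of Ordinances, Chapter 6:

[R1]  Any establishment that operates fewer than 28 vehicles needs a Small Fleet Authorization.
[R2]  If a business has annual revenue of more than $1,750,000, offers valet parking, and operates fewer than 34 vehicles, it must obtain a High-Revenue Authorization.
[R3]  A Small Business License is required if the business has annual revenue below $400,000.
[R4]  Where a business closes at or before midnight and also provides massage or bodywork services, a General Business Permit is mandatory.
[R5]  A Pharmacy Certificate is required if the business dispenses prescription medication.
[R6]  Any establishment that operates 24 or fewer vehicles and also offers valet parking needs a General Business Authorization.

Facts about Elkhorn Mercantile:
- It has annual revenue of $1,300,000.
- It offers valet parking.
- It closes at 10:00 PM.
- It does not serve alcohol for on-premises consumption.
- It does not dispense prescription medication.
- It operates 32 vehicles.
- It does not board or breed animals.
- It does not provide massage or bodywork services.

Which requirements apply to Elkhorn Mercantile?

None

[R1] vehicles 32 ≥ 28 → Small Fleet Authorization not required.
[R2] revenue $1,300,000 ≤ $1,750,000; offers valet parking; vehicles 32 < 34 → High-Revenue Authorization not required.
[R3] revenue $1,300,000 ≥ $400,000 → Small Business License not required.
[R4] closes 10:00 PM, at/before midnight; does not provide massage or bodywork services → General Business Permit not required.
[R5] does not dispense prescription medication → Pharmacy Certificate not required.
[R6] vehicles 32 > 24; offers valet parking → General Business Authorization not required.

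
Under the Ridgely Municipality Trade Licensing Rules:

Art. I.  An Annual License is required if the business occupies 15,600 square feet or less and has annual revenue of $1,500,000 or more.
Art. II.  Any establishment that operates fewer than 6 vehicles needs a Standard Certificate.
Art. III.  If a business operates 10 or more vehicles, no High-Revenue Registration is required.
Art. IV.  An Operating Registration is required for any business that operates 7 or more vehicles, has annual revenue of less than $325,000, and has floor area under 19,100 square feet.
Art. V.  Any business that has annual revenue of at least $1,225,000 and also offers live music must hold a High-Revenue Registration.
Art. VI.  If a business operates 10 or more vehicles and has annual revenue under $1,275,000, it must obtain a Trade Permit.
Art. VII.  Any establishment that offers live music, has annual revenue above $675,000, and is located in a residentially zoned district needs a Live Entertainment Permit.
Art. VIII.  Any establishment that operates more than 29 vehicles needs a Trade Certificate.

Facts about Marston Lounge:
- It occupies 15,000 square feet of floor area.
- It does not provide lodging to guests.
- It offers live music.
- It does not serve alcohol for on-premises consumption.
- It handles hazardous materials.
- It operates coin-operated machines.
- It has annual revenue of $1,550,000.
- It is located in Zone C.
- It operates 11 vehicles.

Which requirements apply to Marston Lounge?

Art. I. floor area 15,000 square feet ≤ 15,600 square feet; revenue $1,550,000 ≥ $1,500,000 → Annual License required.
Art. II. vehicles 11 ≥ 6 → Standard Certificate not required.
Art. III. vehicles 11 ≥ 10 → exempt from High-Revenue Registration.
Art. IV. vehicles 11 ≥ 7; revenue $1,550,000 ≥ $325,000; floor area 15,000 square feet < 19,100 square feet → Operating Registration not required.
Art. V. revenue $1,550,000 ≥ $1,225,000; offers live music → High-Revenue Registration required.
Art. VI. vehicles 11 ≥ 10; revenue $1,550,000 ≥ $1,275,000 → Trade Permit not required.
Art. VII. offers live music; revenue $1,550,000 > $675,000; is located in Zone C (not: is located in a residentially zoned district) → Live Entertainment Permit not required.
Art. VIII. vehicles 11 ≤ 29 → Trade Certificate not required.

Annual License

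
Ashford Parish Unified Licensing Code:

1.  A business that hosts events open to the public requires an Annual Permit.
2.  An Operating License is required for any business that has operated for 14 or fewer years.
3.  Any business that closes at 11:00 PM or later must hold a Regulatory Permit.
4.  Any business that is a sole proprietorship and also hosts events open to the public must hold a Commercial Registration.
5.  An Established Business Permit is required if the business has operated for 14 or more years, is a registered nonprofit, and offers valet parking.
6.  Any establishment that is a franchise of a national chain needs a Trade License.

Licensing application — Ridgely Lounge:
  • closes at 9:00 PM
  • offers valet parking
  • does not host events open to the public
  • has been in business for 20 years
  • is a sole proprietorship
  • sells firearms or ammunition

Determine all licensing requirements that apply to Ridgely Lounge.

None

1. does not host events open to the public → Annual Permit not required.
2. years in business 20 > 14 → Operating License not required.
3. closes 9:00 PM, at/before 11:00 PM → Regulatory Permit not required.
4. is a sole proprietorship; does not host events open to the public → Commercial Registration not required.
5. years in business 20 ≥ 14; is a sole proprietorship (not: is a registered nonprofit); offers valet parking → Established Business Permit not required.
6. is a sole proprietorship (not: is a franchise of a national chain) → Trade License not required.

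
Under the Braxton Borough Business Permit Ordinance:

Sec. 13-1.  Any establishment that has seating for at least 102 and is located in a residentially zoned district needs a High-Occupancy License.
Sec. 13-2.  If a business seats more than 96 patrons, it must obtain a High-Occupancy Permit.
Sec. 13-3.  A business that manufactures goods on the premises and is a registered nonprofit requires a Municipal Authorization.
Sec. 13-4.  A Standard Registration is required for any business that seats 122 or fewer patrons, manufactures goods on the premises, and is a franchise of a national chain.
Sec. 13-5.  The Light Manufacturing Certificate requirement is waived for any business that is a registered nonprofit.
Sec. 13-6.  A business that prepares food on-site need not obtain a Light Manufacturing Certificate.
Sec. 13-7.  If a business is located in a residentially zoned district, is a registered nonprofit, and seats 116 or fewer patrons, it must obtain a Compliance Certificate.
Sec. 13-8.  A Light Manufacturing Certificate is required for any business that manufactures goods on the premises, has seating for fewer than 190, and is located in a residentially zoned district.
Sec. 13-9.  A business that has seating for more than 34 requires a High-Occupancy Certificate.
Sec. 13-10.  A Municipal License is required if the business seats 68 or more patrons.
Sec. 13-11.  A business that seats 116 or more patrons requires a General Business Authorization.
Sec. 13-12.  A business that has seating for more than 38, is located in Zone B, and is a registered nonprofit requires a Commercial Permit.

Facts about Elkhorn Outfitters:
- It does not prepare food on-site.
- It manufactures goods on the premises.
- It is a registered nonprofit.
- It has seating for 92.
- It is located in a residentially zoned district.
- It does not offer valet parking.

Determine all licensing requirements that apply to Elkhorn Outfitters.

Sec. 13-1. seating 92 < 102; is located in a residentially zoned district → High-Occupancy License not required.
Sec. 13-2. seating 92 ≤ 96 → High-Occupancy Permit not required.
Sec. 13-3. manufactures goods on the premises; is a registered nonprofit → Municipal Authorization required.
Sec. 13-4. seating 92 ≤ 122; manufactures goods on the premises; is a registered nonprofit (not: is a franchise of a national chain) → Standard Registration not required.
Sec. 13-5. is a registered nonprofit → exempt from Light Manufacturing Certificate.
Sec. 13-6. does not prepare food on-site → Light Manufacturing Certificate exemption does not apply.
Sec. 13-7. is located in a residentially zoned district; is a registered nonprofit; seating 92 ≤ 116 → Compliance Certificate required.
Sec. 13-8. manufactures goods on the premises; seating 92 < 190; is located in a residentially zoned district → Light Manufacturing Certificate required.
Sec. 13-9. seating 92 > 34 → High-Occupancy Certificate required.
Sec. 13-10. seating 92 ≥ 68 → Municipal License required.
Sec. 13-11. seating 92 < 116 → General Business Authorization not required.
Sec. 13-12. seating 92 > 38; is located in a residentially zoned district (not: is located in Zone B); is a registered nonprofit → Commercial Permit not required.

Compliance Certificate, High-Occupancy Certificate, Municipal Authorization, Municipal License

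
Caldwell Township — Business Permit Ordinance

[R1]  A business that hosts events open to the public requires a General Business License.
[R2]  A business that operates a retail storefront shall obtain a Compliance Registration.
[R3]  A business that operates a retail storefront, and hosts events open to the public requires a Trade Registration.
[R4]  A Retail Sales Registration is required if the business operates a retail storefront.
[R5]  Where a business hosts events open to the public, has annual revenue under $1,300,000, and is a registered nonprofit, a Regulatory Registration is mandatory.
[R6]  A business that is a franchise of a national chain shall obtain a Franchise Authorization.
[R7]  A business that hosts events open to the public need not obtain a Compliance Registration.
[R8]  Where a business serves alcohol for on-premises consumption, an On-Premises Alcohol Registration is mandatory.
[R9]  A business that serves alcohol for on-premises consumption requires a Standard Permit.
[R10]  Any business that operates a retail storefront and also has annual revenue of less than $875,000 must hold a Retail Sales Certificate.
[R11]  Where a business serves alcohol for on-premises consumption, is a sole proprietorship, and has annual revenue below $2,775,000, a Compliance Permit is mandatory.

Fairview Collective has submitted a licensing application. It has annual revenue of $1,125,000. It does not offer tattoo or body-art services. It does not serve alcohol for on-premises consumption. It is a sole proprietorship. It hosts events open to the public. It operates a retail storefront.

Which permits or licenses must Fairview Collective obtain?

[R1] hosts events open to the public → General Business License required.
[R2] operates a retail storefront → Compliance Registration required.
[R3] operates a retail storefront; hosts events open to the public → Trade Registration required.
[R4] operates a retail storefront → Retail Sales Registration required.
[R5] hosts events open to the public; revenue $1,125,000 < $1,300,000; is a sole proprietorship (not: is a registered nonprofit) → Regulatory Registration not required.
[R6] is a sole proprietorship (not: is a franchise of a national chain) → Franchise Authorization not required.
[R7] hosts events open to the public → exempt from Compliance Registration.
[R8] does not serve alcohol for on-premises consumption → On-Premises Alcohol Registration not required.
[R9] does not serve alcohol for on-premises consumption → Standard Permit not required.
[R10] operates a retail storefront; revenue $1,125,000 ≥ $875,000 → Retail Sales Certificate not required.
[R11] does not serve alcohol for on-premises consumption; is a sole proprietorship; revenue $1,125,000 < $2,775,000 → Compliance Permit not required.

General Business License, Retail Sales Registration, Trade Registration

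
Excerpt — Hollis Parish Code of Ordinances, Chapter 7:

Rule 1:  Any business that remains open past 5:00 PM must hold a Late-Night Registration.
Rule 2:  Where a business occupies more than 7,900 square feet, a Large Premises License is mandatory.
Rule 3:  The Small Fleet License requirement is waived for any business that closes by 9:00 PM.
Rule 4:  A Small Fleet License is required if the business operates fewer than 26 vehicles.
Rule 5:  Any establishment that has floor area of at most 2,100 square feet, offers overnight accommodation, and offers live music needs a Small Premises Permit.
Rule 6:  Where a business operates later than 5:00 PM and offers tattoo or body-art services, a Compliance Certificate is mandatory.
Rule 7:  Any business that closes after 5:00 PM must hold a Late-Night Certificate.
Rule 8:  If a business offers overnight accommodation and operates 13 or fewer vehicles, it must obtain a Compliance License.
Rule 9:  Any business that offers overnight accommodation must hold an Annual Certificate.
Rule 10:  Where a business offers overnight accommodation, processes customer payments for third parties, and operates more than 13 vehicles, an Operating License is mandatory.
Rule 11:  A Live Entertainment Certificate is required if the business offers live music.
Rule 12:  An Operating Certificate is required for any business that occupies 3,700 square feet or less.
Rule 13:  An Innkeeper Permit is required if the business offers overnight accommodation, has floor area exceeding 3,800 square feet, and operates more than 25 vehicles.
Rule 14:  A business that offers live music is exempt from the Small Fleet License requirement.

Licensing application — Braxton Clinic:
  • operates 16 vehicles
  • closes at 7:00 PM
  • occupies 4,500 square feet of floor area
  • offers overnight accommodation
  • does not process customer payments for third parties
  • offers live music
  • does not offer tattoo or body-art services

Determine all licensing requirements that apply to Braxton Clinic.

Rule 1: closes 7:00 PM, after 5:00 PM → Late-Night Registration required.
Rule 2: floor area 4,500 square feet ≤ 7,900 square feet → Large Premises License not required.
Rule 3: closes 7:00 PM, at/before 9:00 PM → exempt from Small Fleet License.
Rule 4: vehicles 16 < 26 → Small Fleet License required.
Rule 5: floor area 4,500 square feet > 2,100 square feet; offers overnight accommodation; offers live music → Small Premises Permit not required.
Rule 6: closes 7:00 PM, after 5:00 PM; does not offer tattoo or body-art services → Compliance Certificate not required.
Rule 7: closes 7:00 PM, after 5:00 PM → Late-Night Certificate required.
Rule 8: offers overnight accommodation; vehicles 16 > 13 → Compliance License not required.
Rule 9: offers overnight accommodation → Annual Certificate required.
Rule 10: offers overnight accommodation; does not process customer payments for third parties; vehicles 16 > 13 → Operating License not required.
Rule 11: offers live music → Live Entertainment Certificate required.
Rule 12: floor area 4,500 square feet > 3,700 square feet → Operating Certificate not required.
Rule 13: offers overnight accommodation; floor area 4,500 square feet > 3,800 square feet; vehicles 16 ≤ 25 → Innkeeper Permit not required.
Rule 14: offers live music → exempt from Small Fleet License.

Annual Certificate, Late-Night Certificate, Late-Night Registration, Live Entertainment Certificate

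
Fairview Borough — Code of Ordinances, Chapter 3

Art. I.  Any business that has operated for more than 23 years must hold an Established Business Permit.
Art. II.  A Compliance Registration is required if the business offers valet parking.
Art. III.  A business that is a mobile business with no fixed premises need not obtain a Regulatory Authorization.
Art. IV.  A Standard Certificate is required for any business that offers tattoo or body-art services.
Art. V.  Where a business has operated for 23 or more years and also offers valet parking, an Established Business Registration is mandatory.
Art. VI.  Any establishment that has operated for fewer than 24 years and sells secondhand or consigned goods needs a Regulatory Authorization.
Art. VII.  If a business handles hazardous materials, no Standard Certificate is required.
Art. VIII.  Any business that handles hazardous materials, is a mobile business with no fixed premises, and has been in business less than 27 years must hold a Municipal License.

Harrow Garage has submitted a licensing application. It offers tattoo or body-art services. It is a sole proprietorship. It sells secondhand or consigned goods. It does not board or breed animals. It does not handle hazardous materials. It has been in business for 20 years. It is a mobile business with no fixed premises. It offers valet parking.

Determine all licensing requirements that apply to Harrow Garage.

Art. I. years in business 20 ≤ 23 → Established Business Permit not required.
Art. II. offers valet parking → Compliance Registration required.
Art. III. is a mobile business with no fixed premises → exempt from Regulatory Authorization.
Art. IV. offers tattoo or body-art services → Standard Certificate required.
Art. V. years in business 20 < 23; offers valet parking → Established Business Registration not required.
Art. VI. years in business 20 < 24; sells secondhand or consigned goods → Regulatory Authorization required.
Art. VII. does not handle hazardous materials → Standard Certificate exemption does not apply.
Art. VIII. does not handle hazardous materials; is a mobile business with no fixed premises; years in business 20 < 27 → Municipal License not required.

Compliance Registration, Standard Certificate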